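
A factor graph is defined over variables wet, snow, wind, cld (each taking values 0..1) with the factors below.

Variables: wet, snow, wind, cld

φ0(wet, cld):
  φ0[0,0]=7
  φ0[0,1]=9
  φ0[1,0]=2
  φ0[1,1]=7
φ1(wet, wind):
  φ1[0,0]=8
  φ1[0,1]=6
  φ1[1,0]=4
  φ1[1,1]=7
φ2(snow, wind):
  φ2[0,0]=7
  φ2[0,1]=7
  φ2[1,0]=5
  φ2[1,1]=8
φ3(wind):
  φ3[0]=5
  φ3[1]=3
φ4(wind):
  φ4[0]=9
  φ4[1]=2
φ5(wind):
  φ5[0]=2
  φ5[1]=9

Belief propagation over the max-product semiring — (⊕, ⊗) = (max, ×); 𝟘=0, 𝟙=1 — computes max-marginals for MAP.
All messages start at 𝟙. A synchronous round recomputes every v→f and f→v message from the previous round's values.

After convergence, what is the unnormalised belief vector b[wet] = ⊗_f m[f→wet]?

init: all messages = 𝟙 over 2 values
r1 m[φ0→wet] = [9, 7]
r1 m[φ0→cld] = [7, 9]
r1 m[φ1→wet] = [8, 7]
r1 m[φ1→wind] = [8, 7]
r1 m[φ2→snow] = [7, 8]
r1 m[φ2→wind] = [7, 8]
r1 m[φ3→wind] = [5, 3]
r1 m[φ4→wind] = [9, 2]
r1 m[φ5→wind] = [2, 9]
r1 m[wet→φ0] = [1, 1]
r1 m[wet→φ1] = [1, 1]
r1 m[snow→φ2] = [1, 1]
r1 m[wind→φ1] = [1, 1]
r1 m[wind→φ2] = [1, 1]
r1 m[wind→φ3] = [1, 1]
r1 m[wind→φ4] = [1, 1]
r1 m[wind→φ5] = [1, 1]
r1 m[cld→φ0] = [1, 1]
r2 m[φ0→wet] = [9, 7]
r2 m[φ0→cld] = [7, 9]
r2 m[φ1→wet] = [8, 7]
r2 m[φ1→wind] = [8, 7]
r2 m[φ2→snow] = [7, 8]
r2 m[φ2→wind] = [7, 8]
r2 m[φ3→wind] = [5, 3]
r2 m[φ4→wind] = [9, 2]
r2 m[φ5→wind] = [2, 9]
r2 m[wet→φ0] = [8, 7]
r2 m[wet→φ1] = [9, 7]
r2 m[snow→φ2] = [1, 1]
r2 m[wind→φ1] = [630, 432]
r2 m[wind→φ2] = [720, 378]
r2 m[wind→φ3] = [1008, 1008]
r2 m[wind→φ4] = [560, 1512]
r2 m[wind→φ5] = [2520, 336]
r2 m[cld→φ0] = [1, 1]
r3 m[φ0→wet] = [9, 7]
r3 m[φ0→cld] = [56, 72]
r3 m[φ1→wet] = [5040, 3024]
r3 m[φ1→wind] = [72, 54]
r3 m[φ2→snow] = [5040, 3600]
r3 m[φ2→wind] = [7, 8]
r3 m[φ3→wind] = [5, 3]
r3 m[φ4→wind] = [9, 2]
r3 m[φ5→wind] = [2, 9]
r3 m[wet→φ0] = [8, 7]
r3 m[wet→φ1] = [9, 7]
r3 m[snow→φ2] = [1, 1]
r3 m[wind→φ1] = [630, 432]
r3 m[wind→φ2] = [720, 378]
r3 m[wind→φ3] = [1008, 1008]
r3 m[wind→φ4] = [560, 1512]
r3 m[wind→φ5] = [2520, 336]
r3 m[cld→φ0] = [1, 1]
r4 m[φ0→wet] = [9, 7]
r4 m[φ0→cld] = [56, 72]
r4 m[φ1→wet] = [5040, 3024]
r4 m[φ1→wind] = [72, 54]
r4 m[φ2→snow] = [5040, 3600]
r4 m[φ2→wind] = [7, 8]
r4 m[φ3→wind] = [5, 3]
r4 m[φ4→wind] = [9, 2]
r4 m[φ5→wind] = [2, 9]
r4 m[wet→φ0] = [5040, 3024]
r4 m[wet→φ1] = [9, 7]
r4 m[snow→φ2] = [1, 1]
r4 m[wind→φ1] = [630, 432]
r4 m[wind→φ2] = [6480, 2916]
r4 m[wind→φ3] = [9072, 7776]
r4 m[wind→φ4] = [5040, 11664]
r4 m[wind→φ5] = [22680, 2592]
r4 m[cld→φ0] = [1, 1]
r5 m[φ0→wet] = [9, 7]
r5 m[φ0→cld] = [35280, 45360]
r5 m[φ1→wet] = [5040, 3024]
r5 m[φ1→wind] = [72, 54]
r5 m[φ2→snow] = [45360, 32400]
r5 m[φ2→wind] = [7, 8]
r5 m[φ3→wind] = [5, 3]
r5 m[φ4→wind] = [9, 2]
r5 m[φ5→wind] = [2, 9]
r5 m[wet→φ0] = [5040, 3024]
r5 m[wet→φ1] = [9, 7]
r5 m[snow→φ2] = [1, 1]
r5 m[wind→φ1] = [630, 432]
r5 m[wind→φ2] = [6480, 2916]
r5 m[wind→φ3] = [9072, 7776]
r5 m[wind→φ4] = [5040, 11664]
r5 m[wind→φ5] = [22680, 2592]
r5 m[cld→φ0] = [1, 1]
r6 m[φ0→wet] = [9, 7]
r6 m[φ0→cld] = [35280, 45360]
r6 m[φ1→wet] = [5040, 3024]
r6 m[φ1→wind] = [72, 54]
r6 m[φ2→snow] = [45360, 32400]
r6 m[φ2→wind] = [7, 8]
r6 m[φ3→wind] = [5, 3]
r6 m[φ4→wind] = [9, 2]
r6 m[φ5→wind] = [2, 9]
r6 m[wet→φ0] = [5040, 3024]
r6 m[wet→φ1] = [9, 7]
r6 m[snow→φ2] = [1, 1]
r6 m[wind→φ1] = [630, 432]
r6 m[wind→φ2] = [6480, 2916]
r6 m[wind→φ3] = [9072, 7776]
r6 m[wind→φ4] = [5040, 11664]
r6 m[wind→φ5] = [22680, 2592]
r6 m[cld→φ0] = [1, 1]
fixed point reached at round 6
b[wet] = ⊗ incoming = [45360, 21168]

b[wet] = [45360, 21168]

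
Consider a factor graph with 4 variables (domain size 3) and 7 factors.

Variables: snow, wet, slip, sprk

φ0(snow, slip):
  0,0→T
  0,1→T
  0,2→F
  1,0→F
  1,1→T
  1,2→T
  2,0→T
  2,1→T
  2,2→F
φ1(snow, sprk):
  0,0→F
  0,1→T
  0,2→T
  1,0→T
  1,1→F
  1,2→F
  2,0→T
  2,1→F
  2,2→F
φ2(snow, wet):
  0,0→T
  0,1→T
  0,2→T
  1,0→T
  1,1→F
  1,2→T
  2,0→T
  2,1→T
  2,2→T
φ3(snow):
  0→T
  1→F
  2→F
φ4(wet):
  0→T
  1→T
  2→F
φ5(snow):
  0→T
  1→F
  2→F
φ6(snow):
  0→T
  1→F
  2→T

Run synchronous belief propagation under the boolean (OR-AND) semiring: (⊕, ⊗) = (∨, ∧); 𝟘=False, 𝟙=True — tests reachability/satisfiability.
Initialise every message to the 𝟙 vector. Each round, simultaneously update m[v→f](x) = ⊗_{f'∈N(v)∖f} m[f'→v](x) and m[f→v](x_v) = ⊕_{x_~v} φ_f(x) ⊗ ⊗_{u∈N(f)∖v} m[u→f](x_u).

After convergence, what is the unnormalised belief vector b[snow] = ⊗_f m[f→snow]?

b[snow] = [T, F, F]

init: all messages = 𝟙 over 3 values
r1 m[φ0→snow] = [T, T, T]
r1 m[φ0→slip] = [T, T, T]
r1 m[φ1→snow] = [T, T, T]
r1 m[φ1→sprk] = [T, T, T]
r1 m[φ2→snow] = [T, T, T]
r1 m[φ2→wet] = [T, T, T]
r1 m[φ3→snow] = [T, F, F]
r1 m[φ4→wet] = [T, T, F]
r1 m[φ5→snow] = [T, F, F]
r1 m[φ6→snow] = [T, F, T]
r1 m[snow→φ0] = [T, T, T]
r1 m[snow→φ1] = [T, T, T]
r1 m[snow→φ2] = [T, T, T]
r1 m[snow→φ3] = [T, T, T]
r1 m[snow→φ5] = [T, T, T]
r1 m[snow→φ6] = [T, T, T]
r1 m[wet→φ2] = [T, T, T]
r1 m[wet→φ4] = [T, T, T]
r1 m[slip→φ0] = [T, T, T]
r1 m[sprk→φ1] = [T, T, T]
r2 m[φ0→snow] = [T, T, T]
r2 m[φ0→slip] = [T, T, T]
r2 m[φ1→snow] = [T, T, T]
r2 m[φ1→sprk] = [T, T, T]
r2 m[φ2→snow] = [T, T, T]
r2 m[φ2→wet] = [T, T, T]
r2 m[φ3→snow] = [T, F, F]
r2 m[φ4→wet] = [T, T, F]
r2 m[φ5→snow] = [T, F, F]
r2 m[φ6→snow] = [T, F, T]
r2 m[snow→φ0] = [T, F, F]
r2 m[snow→φ1] = [T, F, F]
r2 m[snow→φ2] = [T, F, F]
r2 m[snow→φ3] = [T, F, F]
r2 m[snow→φ5] = [T, F, F]
r2 m[snow→φ6] = [T, F, F]
r2 m[wet→φ2] = [T, T, F]
r2 m[wet→φ4] = [T, T, T]
r2 m[slip→φ0] = [T, T, T]
r2 m[sprk→φ1] = [T, T, T]
r3 m[φ0→snow] = [T, T, T]
r3 m[φ0→slip] = [T, T, F]
r3 m[φ1→snow] = [T, T, T]
r3 m[φ1→sprk] = [F, T, T]
r3 m[φ2→snow] = [T, T, T]
r3 m[φ2→wet] = [T, T, T]
r3 m[φ3→snow] = [T, F, F]
r3 m[φ4→wet] = [T, T, F]
r3 m[φ5→snow] = [T, F, F]
r3 m[φ6→snow] = [T, F, T]
r3 m[snow→φ0] = [T, F, F]
r3 m[snow→φ1] = [T, F, F]
r3 m[snow→φ2] = [T, F, F]
r3 m[snow→φ3] = [T, F, F]
r3 m[snow→φ5] = [T, F, F]
r3 m[snow→φ6] = [T, F, F]
r3 m[wet→φ2] = [T, T, F]
r3 m[wet→φ4] = [T, T, T]
r3 m[slip→φ0] = [T, T, T]
r3 m[sprk→φ1] = [T, T, T]
r4 m[φ0→snow] = [T, T, T]
r4 m[φ0→slip] = [T, T, F]
r4 m[φ1→snow] = [T, T, T]
r4 m[φ1→sprk] = [F, T, T]
r4 m[φ2→snow] = [T, T, T]
r4 m[φ2→wet] = [T, T, T]
r4 m[φ3→snow] = [T, F, F]
r4 m[φ4→wet] = [T, T, F]
r4 m[φ5→snow] = [T, F, F]
r4 m[φ6→snow] = [T, F, T]
r4 m[snow→φ0] = [T, F, F]
r4 m[snow→φ1] = [T, F, F]
r4 m[snow→φ2] = [T, F, F]
r4 m[snow→φ3] = [T, F, F]
r4 m[snow→φ5] = [T, F, F]
r4 m[snow→φ6] = [T, F, F]
r4 m[wet→φ2] = [T, T, F]
r4 m[wet→φ4] = [T, T, T]
r4 m[slip→φ0] = [T, T, T]
r4 m[sprk→φ1] = [T, T, T]
fixed point reached at round 4
b[snow] = ⊗ incoming = [T, F, F]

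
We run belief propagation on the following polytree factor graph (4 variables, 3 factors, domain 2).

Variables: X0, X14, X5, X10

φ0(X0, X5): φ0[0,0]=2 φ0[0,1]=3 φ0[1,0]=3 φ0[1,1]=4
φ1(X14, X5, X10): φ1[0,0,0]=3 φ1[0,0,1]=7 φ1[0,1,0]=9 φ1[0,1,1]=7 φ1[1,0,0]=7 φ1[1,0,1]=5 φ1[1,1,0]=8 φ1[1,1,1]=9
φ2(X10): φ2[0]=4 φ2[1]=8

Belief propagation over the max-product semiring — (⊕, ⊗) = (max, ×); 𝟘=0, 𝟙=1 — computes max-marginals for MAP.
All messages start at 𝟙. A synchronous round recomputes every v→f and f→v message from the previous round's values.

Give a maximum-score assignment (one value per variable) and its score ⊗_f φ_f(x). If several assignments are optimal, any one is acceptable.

init: all messages = 𝟙 over 2 values
r1 m[φ0→X0] = [3, 4]
r1 m[φ0→X5] = [3, 4]
r1 m[φ1→X14] = [9, 9]
r1 m[φ1→X5] = [7, 9]
r1 m[φ1→X10] = [9, 9]
r1 m[φ2→X10] = [4, 8]
r1 m[X0→φ0] = [1, 1]
r1 m[X14→φ1] = [1, 1]
r1 m[X5→φ0] = [1, 1]
r1 m[X5→φ1] = [1, 1]
r1 m[X10→φ1] = [1, 1]
r1 m[X10→φ2] = [1, 1]
r2 m[φ0→X0] = [3, 4]
r2 m[φ0→X5] = [3, 4]
r2 m[φ1→X14] = [9, 9]
r2 m[φ1→X5] = [7, 9]
r2 m[φ1→X10] = [9, 9]
r2 m[φ2→X10] = [4, 8]
r2 m[X0→φ0] = [1, 1]
r2 m[X14→φ1] = [1, 1]
r2 m[X5→φ0] = [7, 9]
r2 m[X5→φ1] = [3, 4]
r2 m[X10→φ1] = [4, 8]
r2 m[X10→φ2] = [9, 9]
r3 m[φ0→X0] = [27, 36]
r3 m[φ0→X5] = [3, 4]
r3 m[φ1→X14] = [224, 288]
r3 m[φ1→X5] = [56, 72]
r3 m[φ1→X10] = [36, 36]
r3 m[φ2→X10] = [4, 8]
r3 m[X0→φ0] = [1, 1]
r3 m[X14→φ1] = [1, 1]
r3 m[X5→φ0] = [7, 9]
r3 m[X5→φ1] = [3, 4]
r3 m[X10→φ1] = [4, 8]
r3 m[X10→φ2] = [9, 9]
r4 m[φ0→X0] = [27, 36]
r4 m[φ0→X5] = [3, 4]
r4 m[φ1→X14] = [224, 288]
r4 m[φ1→X5] = [56, 72]
r4 m[φ1→X10] = [36, 36]
r4 m[φ2→X10] = [4, 8]
r4 m[X0→φ0] = [1, 1]
r4 m[X14→φ1] = [1, 1]
r4 m[X5→φ0] = [56, 72]
r4 m[X5→φ1] = [3, 4]
r4 m[X10→φ1] = [4, 8]
r4 m[X10→φ2] = [36, 36]
r5 m[φ0→X0] = [216, 288]
r5 m[φ0→X5] = [3, 4]
r5 m[φ1→X14] = [224, 288]
r5 m[φ1→X5] = [56, 72]
r5 m[φ1→X10] = [36, 36]
r5 m[φ2→X10] = [4, 8]
r5 m[X0→φ0] = [1, 1]
r5 m[X14→φ1] = [1, 1]
r5 m[X5→φ0] = [56, 72]
r5 m[X5→φ1] = [3, 4]
r5 m[X10→φ1] = [4, 8]
r5 m[X10→φ2] = [36, 36]
r6 m[φ0→X0] = [216, 288]
r6 m[φ0→X5] = [3, 4]
r6 m[φ1→X14] = [224, 288]
r6 m[φ1→X5] = [56, 72]
r6 m[φ1→X10] = [36, 36]
r6 m[φ2→X10] = [4, 8]
r6 m[X0→φ0] = [1, 1]
r6 m[X14→φ1] = [1, 1]
r6 m[X5→φ0] = [56, 72]
r6 m[X5→φ1] = [3, 4]
r6 m[X10→φ1] = [4, 8]
r6 m[X10→φ2] = [36, 36]
fixed point reached at round 6
traceback from X0: (X0=1, X14=1, X5=1, X10=1), score=288

assignment: (X0=1, X14=1, X5=1, X10=1); score = 288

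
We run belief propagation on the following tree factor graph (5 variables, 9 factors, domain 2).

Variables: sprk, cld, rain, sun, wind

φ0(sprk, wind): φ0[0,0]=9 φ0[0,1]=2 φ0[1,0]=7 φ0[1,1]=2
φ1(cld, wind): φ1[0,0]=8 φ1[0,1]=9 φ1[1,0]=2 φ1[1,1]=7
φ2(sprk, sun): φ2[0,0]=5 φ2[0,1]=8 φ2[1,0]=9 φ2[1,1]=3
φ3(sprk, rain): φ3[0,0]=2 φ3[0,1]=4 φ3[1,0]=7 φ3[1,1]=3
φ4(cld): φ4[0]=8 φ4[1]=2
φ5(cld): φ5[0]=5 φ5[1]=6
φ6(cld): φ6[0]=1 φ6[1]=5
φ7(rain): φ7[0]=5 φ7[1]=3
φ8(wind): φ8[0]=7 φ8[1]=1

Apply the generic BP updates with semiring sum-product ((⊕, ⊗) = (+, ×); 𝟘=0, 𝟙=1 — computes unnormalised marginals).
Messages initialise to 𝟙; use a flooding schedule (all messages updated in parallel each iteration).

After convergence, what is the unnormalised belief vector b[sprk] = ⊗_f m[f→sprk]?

b[sprk] = [8374080, 12207360]

init: all messages = 𝟙 over 2 values
r1 m[φ0→sprk] = [11, 9]
r1 m[φ0→wind] = [16, 4]
r1 m[φ1→cld] = [17, 9]
r1 m[φ1→wind] = [10, 16]
r1 m[φ2→sprk] = [13, 12]
r1 m[φ2→sun] = [14, 11]
r1 m[φ3→sprk] = [6, 10]
r1 m[φ3→rain] = [9, 7]
r1 m[φ4→cld] = [8, 2]
r1 m[φ5→cld] = [5, 6]
r1 m[φ6→cld] = [1, 5]
r1 m[φ7→rain] = [5, 3]
r1 m[φ8→wind] = [7, 1]
r1 m[sprk→φ0] = [1, 1]
r1 m[sprk→φ2] = [1, 1]
r1 m[sprk→φ3] = [1, 1]
r1 m[cld→φ1] = [1, 1]
r1 m[cld→φ4] = [1, 1]
r1 m[cld→φ5] = [1, 1]
r1 m[cld→φ6] = [1, 1]
r1 m[rain→φ3] = [1, 1]
r1 m[rain→φ7] = [1, 1]
r1 m[sun→φ2] = [1, 1]
r1 m[wind→φ0] = [1, 1]
r1 m[wind→φ1] = [1, 1]
r1 m[wind→φ8] = [1, 1]
r2 m[φ0→sprk] = [11, 9]
r2 m[φ0→wind] = [16, 4]
r2 m[φ1→cld] = [17, 9]
r2 m[φ1→wind] = [10, 16]
r2 m[φ2→sprk] = [13, 12]
r2 m[φ2→sun] = [14, 11]
r2 m[φ3→sprk] = [6, 10]
r2 m[φ3→rain] = [9, 7]
r2 m[φ4→cld] = [8, 2]
r2 m[φ5→cld] = [5, 6]
r2 m[φ6→cld] = [1, 5]
r2 m[φ7→rain] = [5, 3]
r2 m[φ8→wind] = [7, 1]
r2 m[sprk→φ0] = [78, 120]
r2 m[sprk→φ2] = [66, 90]
r2 m[sprk→φ3] = [143, 108]
r2 m[cld→φ1] = [40, 60]
r2 m[cld→φ4] = [85, 270]
r2 m[cld→φ5] = [136, 90]
r2 m[cld→φ6] = [680, 108]
r2 m[rain→φ3] = [5, 3]
r2 m[rain→φ7] = [9, 7]
r2 m[sun→φ2] = [1, 1]
r2 m[wind→φ0] = [70, 16]
r2 m[wind→φ1] = [112, 4]
r2 m[wind→φ8] = [160, 64]
r3 m[φ0→sprk] = [662, 522]
r3 m[φ0→wind] = [1542, 396]
r3 m[φ1→cld] = [932, 252]
r3 m[φ1→wind] = [440, 780]
r3 m[φ2→sprk] = [13, 12]
r3 m[φ2→sun] = [1140, 798]
r3 m[φ3→sprk] = [22, 44]
r3 m[φ3→rain] = [1042, 896]
r3 m[φ4→cld] = [8, 2]
r3 m[φ5→cld] = [5, 6]
r3 m[φ6→cld] = [1, 5]
r3 m[φ7→rain] = [5, 3]
r3 m[φ8→wind] = [7, 1]
r3 m[sprk→φ0] = [78, 120]
r3 m[sprk→φ2] = [66, 90]
r3 m[sprk→φ3] = [143, 108]
r3 m[cld→φ1] = [40, 60]
r3 m[cld→φ4] = [85, 270]
r3 m[cld→φ5] = [136, 90]
r3 m[cld→φ6] = [680, 108]
r3 m[rain→φ3] = [5, 3]
r3 m[rain→φ7] = [9, 7]
r3 m[sun→φ2] = [1, 1]
r3 m[wind→φ0] = [70, 16]
r3 m[wind→φ1] = [112, 4]
r3 m[wind→φ8] = [160, 64]
r4 m[φ0→sprk] = [662, 522]
r4 m[φ0→wind] = [1542, 396]
r4 m[φ1→cld] = [932, 252]
r4 m[φ1→wind] = [440, 780]
r4 m[φ2→sprk] = [13, 12]
r4 m[φ2→sun] = [1140, 798]
r4 m[φ3→sprk] = [22, 44]
r4 m[φ3→rain] = [1042, 896]
r4 m[φ4→cld] = [8, 2]
r4 m[φ5→cld] = [5, 6]
r4 m[φ6→cld] = [1, 5]
r4 m[φ7→rain] = [5, 3]
r4 m[φ8→wind] = [7, 1]
r4 m[sprk→φ0] = [286, 528]
r4 m[sprk→φ2] = [14564, 22968]
r4 m[sprk→φ3] = [8606, 6264]
r4 m[cld→φ1] = [40, 60]
r4 m[cld→φ4] = [4660, 7560]
r4 m[cld→φ5] = [7456, 2520]
r4 m[cld→φ6] = [37280, 3024]
r4 m[rain→φ3] = [5, 3]
r4 m[rain→φ7] = [1042, 896]
r4 m[sun→φ2] = [1, 1]
r4 m[wind→φ0] = [3080, 780]
r4 m[wind→φ1] = [10794, 396]
r4 m[wind→φ8] = [678480, 308880]
r5 m[φ0→sprk] = [29280, 23120]
r5 m[φ0→wind] = [6270, 1628]
r5 m[φ1→cld] = [89916, 24360]
r5 m[φ1→wind] = [440, 780]
r5 m[φ2→sprk] = [13, 12]
r5 m[φ2→sun] = [279532, 185416]
r5 m[φ3→sprk] = [22, 44]
r5 m[φ3→rain] = [61060, 53216]
r5 m[φ4→cld] = [8, 2]
r5 m[φ5→cld] = [5, 6]
r5 m[φ6→cld] = [1, 5]
r5 m[φ7→rain] = [5, 3]
r5 m[φ8→wind] = [7, 1]
r5 m[sprk→φ0] = [286, 528]
r5 m[sprk→φ2] = [14564, 22968]
r5 m[sprk→φ3] = [8606, 6264]
r5 m[cld→φ1] = [40, 60]
r5 m[cld→φ4] = [4660, 7560]
r5 m[cld→φ5] = [7456, 2520]
r5 m[cld→φ6] = [37280, 3024]
r5 m[rain→φ3] = [5, 3]
r5 m[rain→φ7] = [1042, 896]
r5 m[sun→φ2] = [1, 1]
r5 m[wind→φ0] = [3080, 780]
r5 m[wind→φ1] = [10794, 396]
r5 m[wind→φ8] = [678480, 308880]
r6 m[φ0→sprk] = [29280, 23120]
r6 m[φ0→wind] = [6270, 1628]
r6 m[φ1→cld] = [89916, 24360]
r6 m[φ1→wind] = [440, 780]
r6 m[φ2→sprk] = [13, 12]
r6 m[φ2→sun] = [279532, 185416]
r6 m[φ3→sprk] = [22, 44]
r6 m[φ3→rain] = [61060, 53216]
r6 m[φ4→cld] = [8, 2]
r6 m[φ5→cld] = [5, 6]
r6 m[φ6→cld] = [1, 5]
r6 m[φ7→rain] = [5, 3]
r6 m[φ8→wind] = [7, 1]
r6 m[sprk→φ0] = [286, 528]
r6 m[sprk→φ2] = [644160, 1017280]
r6 m[sprk→φ3] = [380640, 277440]
r6 m[cld→φ1] = [40, 60]
r6 m[cld→φ4] = [449580, 730800]
r6 m[cld→φ5] = [719328, 243600]
r6 m[cld→φ6] = [3596640, 292320]
r6 m[rain→φ3] = [5, 3]
r6 m[rain→φ7] = [61060, 53216]
r6 m[sun→φ2] = [1, 1]
r6 m[wind→φ0] = [3080, 780]
r6 m[wind→φ1] = [43890, 1628]
r6 m[wind→φ8] = [2758800, 1269840]
r7 m[φ0→sprk] = [29280, 23120]
r7 m[φ0→wind] = [6270, 1628]
r7 m[φ1→cld] = [365772, 99176]
r7 m[φ1→wind] = [440, 780]
r7 m[φ2→sprk] = [13, 12]
r7 m[φ2→sun] = [12376320, 8205120]
r7 m[φ3→sprk] = [22, 44]
r7 m[φ3→rain] = [2703360, 2354880]
r7 m[φ4→cld] = [8, 2]
r7 m[φ5→cld] = [5, 6]
r7 m[φ6→cld] = [1, 5]
r7 m[φ7→rain] = [5, 3]
r7 m[φ8→wind] = [7, 1]
r7 m[sprk→φ0] = [286, 528]
r7 m[sprk→φ2] = [644160, 1017280]
r7 m[sprk→φ3] = [380640, 277440]
r7 m[cld→φ1] = [40, 60]
r7 m[cld→φ4] = [449580, 730800]
r7 m[cld→φ5] = [719328, 243600]
r7 m[cld→φ6] = [3596640, 292320]
r7 m[rain→φ3] = [5, 3]
r7 m[rain→φ7] = [61060, 53216]
r7 m[sun→φ2] = [1, 1]
r7 m[wind→φ0] = [3080, 780]
r7 m[wind→φ1] = [43890, 1628]
r7 m[wind→φ8] = [2758800, 1269840]
r8 m[φ0→sprk] = [29280, 23120]
r8 m[φ0→wind] = [6270, 1628]
r8 m[φ1→cld] = [365772, 99176]
r8 m[φ1→wind] = [440, 780]
r8 m[φ2→sprk] = [13, 12]
r8 m[φ2→sun] = [12376320, 8205120]
r8 m[φ3→sprk] = [22, 44]
r8 m[φ3→rain] = [2703360, 2354880]
r8 m[φ4→cld] = [8, 2]
r8 m[φ5→cld] = [5, 6]
r8 m[φ6→cld] = [1, 5]
r8 m[φ7→rain] = [5, 3]
r8 m[φ8→wind] = [7, 1]
r8 m[sprk→φ0] = [286, 528]
r8 m[sprk→φ2] = [644160, 1017280]
r8 m[sprk→φ3] = [380640, 277440]
r8 m[cld→φ1] = [40, 60]
r8 m[cld→φ4] = [1828860, 2975280]
r8 m[cld→φ5] = [2926176, 991760]
r8 m[cld→φ6] = [14630880, 1190112]
r8 m[rain→φ3] = [5, 3]
r8 m[rain→φ7] = [2703360, 2354880]
r8 m[sun→φ2] = [1, 1]
r8 m[wind→φ0] = [3080, 780]
r8 m[wind→φ1] = [43890, 1628]
r8 m[wind→φ8] = [2758800, 1269840]
r9 m[φ0→sprk] = [29280, 23120]
r9 m[φ0→wind] = [6270, 1628]
r9 m[φ1→cld] = [365772, 99176]
r9 m[φ1→wind] = [440, 780]
r9 m[φ2→sprk] = [13, 12]
r9 m[φ2→sun] = [12376320, 8205120]
r9 m[φ3→sprk] = [22, 44]
r9 m[φ3→rain] = [2703360, 2354880]
r9 m[φ4→cld] = [8, 2]
r9 m[φ5→cld] = [5, 6]
r9 m[φ6→cld] = [1, 5]
r9 m[φ7→rain] = [5, 3]
r9 m[φ8→wind] = [7, 1]
r9 m[sprk→φ0] = [286, 528]
r9 m[sprk→φ2] = [644160, 1017280]
r9 m[sprk→φ3] = [380640, 277440]
r9 m[cld→φ1] = [40, 60]
r9 m[cld→φ4] = [1828860, 2975280]
r9 m[cld→φ5] = [2926176, 991760]
r9 m[cld→φ6] = [14630880, 1190112]
r9 m[rain→φ3] = [5, 3]
r9 m[rain→φ7] = [2703360, 2354880]
r9 m[sun→φ2] = [1, 1]
r9 m[wind→φ0] = [3080, 780]
r9 m[wind→φ1] = [43890, 1628]
r9 m[wind→φ8] = [2758800, 1269840]
fixed point reached at round 9
b[sprk] = ⊗ incoming = [8374080, 12207360]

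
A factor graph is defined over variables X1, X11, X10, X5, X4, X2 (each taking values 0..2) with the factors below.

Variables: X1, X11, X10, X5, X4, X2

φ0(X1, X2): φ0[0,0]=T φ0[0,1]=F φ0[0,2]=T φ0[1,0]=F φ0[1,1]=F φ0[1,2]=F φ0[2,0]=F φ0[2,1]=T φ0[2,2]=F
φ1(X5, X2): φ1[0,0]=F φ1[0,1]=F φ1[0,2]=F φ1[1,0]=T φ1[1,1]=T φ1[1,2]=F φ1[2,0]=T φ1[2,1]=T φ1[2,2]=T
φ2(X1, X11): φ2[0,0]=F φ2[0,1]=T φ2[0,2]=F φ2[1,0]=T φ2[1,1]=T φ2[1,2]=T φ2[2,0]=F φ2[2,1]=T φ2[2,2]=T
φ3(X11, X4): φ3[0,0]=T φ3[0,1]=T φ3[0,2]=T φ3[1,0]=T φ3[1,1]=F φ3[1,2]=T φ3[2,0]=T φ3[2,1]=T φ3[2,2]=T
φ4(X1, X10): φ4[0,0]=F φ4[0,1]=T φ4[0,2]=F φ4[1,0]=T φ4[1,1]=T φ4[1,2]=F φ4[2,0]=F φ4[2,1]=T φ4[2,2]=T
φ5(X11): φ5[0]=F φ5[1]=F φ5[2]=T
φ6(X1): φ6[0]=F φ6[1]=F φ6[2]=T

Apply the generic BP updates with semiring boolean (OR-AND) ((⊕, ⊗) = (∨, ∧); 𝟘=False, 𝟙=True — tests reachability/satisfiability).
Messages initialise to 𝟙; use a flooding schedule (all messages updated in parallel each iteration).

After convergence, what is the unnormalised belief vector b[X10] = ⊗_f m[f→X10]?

b[X10] = [F, T, T]

init: all messages = 𝟙 over 3 values
r1 m[φ0→X1] = [T, F, T]
r1 m[φ0→X2] = [T, T, T]
r1 m[φ1→X5] = [F, T, T]
r1 m[φ1→X2] = [T, T, T]
r1 m[φ2→X1] = [T, T, T]
r1 m[φ2→X11] = [T, T, T]
r1 m[φ3→X11] = [T, T, T]
r1 m[φ3→X4] = [T, T, T]
r1 m[φ4→X1] = [T, T, T]
r1 m[φ4→X10] = [T, T, T]
r1 m[φ5→X11] = [F, F, T]
r1 m[φ6→X1] = [F, F, T]
r1 m[X1→φ0] = [T, T, T]
r1 m[X1→φ2] = [T, T, T]
r1 m[X1→φ4] = [T, T, T]
r1 m[X1→φ6] = [T, T, T]
r1 m[X11→φ2] = [T, T, T]
r1 m[X11→φ3] = [T, T, T]
r1 m[X11→φ5] = [T, T, T]
r1 m[X10→φ4] = [T, T, T]
r1 m[X5→φ1] = [T, T, T]
r1 m[X4→φ3] = [T, T, T]
r1 m[X2→φ0] = [T, T, T]
r1 m[X2→φ1] = [T, T, T]
r2 m[φ0→X1] = [T, F, T]
r2 m[φ0→X2] = [T, T, T]
r2 m[φ1→X5] = [F, T, T]
r2 m[φ1→X2] = [T, T, T]
r2 m[φ2→X1] = [T, T, T]
r2 m[φ2→X11] = [T, T, T]
r2 m[φ3→X11] = [T, T, T]
r2 m[φ3→X4] = [T, T, T]
r2 m[φ4→X1] = [T, T, T]
r2 m[φ4→X10] = [T, T, T]
r2 m[φ5→X11] = [F, F, T]
r2 m[φ6→X1] = [F, F, T]
r2 m[X1→φ0] = [F, F, T]
r2 m[X1→φ2] = [F, F, T]
r2 m[X1→φ4] = [F, F, T]
r2 m[X1→φ6] = [T, F, T]
r2 m[X11→φ2] = [F, F, T]
r2 m[X11→φ3] = [F, F, T]
r2 m[X11→φ5] = [T, T, T]
r2 m[X10→φ4] = [T, T, T]
r2 m[X5→φ1] = [T, T, T]
r2 m[X4→φ3] = [T, T, T]
r2 m[X2→φ0] = [T, T, T]
r2 m[X2→φ1] = [T, T, T]
r3 m[φ0→X1] = [T, F, T]
r3 m[φ0→X2] = [F, T, F]
r3 m[φ1→X5] = [F, T, T]
r3 m[φ1→X2] = [T, T, T]
r3 m[φ2→X1] = [F, T, T]
r3 m[φ2→X11] = [F, T, T]
r3 m[φ3→X11] = [T, T, T]
r3 m[φ3→X4] = [T, T, T]
r3 m[φ4→X1] = [T, T, T]
r3 m[φ4→X10] = [F, T, T]
r3 m[φ5→X11] = [F, F, T]
r3 m[φ6→X1] = [F, F, T]
r3 m[X1→φ0] = [F, F, T]
r3 m[X1→φ2] = [F, F, T]
r3 m[X1→φ4] = [F, F, T]
r3 m[X1→φ6] = [T, F, T]
r3 m[X11→φ2] = [F, F, T]
r3 m[X11→φ3] = [F, F, T]
r3 m[X11→φ5] = [T, T, T]
r3 m[X10→φ4] = [T, T, T]
r3 m[X5→φ1] = [T, T, T]
r3 m[X4→φ3] = [T, T, T]
r3 m[X2→φ0] = [T, T, T]
r3 m[X2→φ1] = [T, T, T]
r4 m[φ0→X1] = [T, F, T]
r4 m[φ0→X2] = [F, T, F]
r4 m[φ1→X5] = [F, T, T]
r4 m[φ1→X2] = [T, T, T]
r4 m[φ2→X1] = [F, T, T]
r4 m[φ2→X11] = [F, T, T]
r4 m[φ3→X11] = [T, T, T]
r4 m[φ3→X4] = [T, T, T]
r4 m[φ4→X1] = [T, T, T]
r4 m[φ4→X10] = [F, T, T]
r4 m[φ5→X11] = [F, F, T]
r4 m[φ6→X1] = [F, F, T]
r4 m[X1→φ0] = [F, F, T]
r4 m[X1→φ2] = [F, F, T]
r4 m[X1→φ4] = [F, F, T]
r4 m[X1→φ6] = [F, F, T]
r4 m[X11→φ2] = [F, F, T]
r4 m[X11→φ3] = [F, F, T]
r4 m[X11→φ5] = [F, T, T]
r4 m[X10→φ4] = [T, T, T]
r4 m[X5→φ1] = [T, T, T]
r4 m[X4→φ3] = [T, T, T]
r4 m[X2→φ0] = [T, T, T]
r4 m[X2→φ1] = [F, T, F]
r5 m[φ0→X1] = [T, F, T]
r5 m[φ0→X2] = [F, T, F]
r5 m[φ1→X5] = [F, T, T]
r5 m[φ1→X2] = [T, T, T]
r5 m[φ2→X1] = [F, T, T]
r5 m[φ2→X11] = [F, T, T]
r5 m[φ3→X11] = [T, T, T]
r5 m[φ3→X4] = [T, T, T]
r5 m[φ4→X1] = [T, T, T]
r5 m[φ4→X10] = [F, T, T]
r5 m[φ5→X11] = [F, F, T]
r5 m[φ6→X1] = [F, F, T]
r5 m[X1→φ0] = [F, F, T]
r5 m[X1→φ2] = [F, F, T]
r5 m[X1→φ4] = [F, F, T]
r5 m[X1→φ6] = [F, F, T]
r5 m[X11→φ2] = [F, F, T]
r5 m[X11→φ3] = [F, F, T]
r5 m[X11→φ5] = [F, T, T]
r5 m[X10→φ4] = [T, T, T]
r5 m[X5→φ1] = [T, T, T]
r5 m[X4→φ3] = [T, T, T]
r5 m[X2→φ0] = [T, T, T]
r5 m[X2→φ1] = [F, T, F]
fixed point reached at round 5
b[X10] = ⊗ incoming = [F, T, T]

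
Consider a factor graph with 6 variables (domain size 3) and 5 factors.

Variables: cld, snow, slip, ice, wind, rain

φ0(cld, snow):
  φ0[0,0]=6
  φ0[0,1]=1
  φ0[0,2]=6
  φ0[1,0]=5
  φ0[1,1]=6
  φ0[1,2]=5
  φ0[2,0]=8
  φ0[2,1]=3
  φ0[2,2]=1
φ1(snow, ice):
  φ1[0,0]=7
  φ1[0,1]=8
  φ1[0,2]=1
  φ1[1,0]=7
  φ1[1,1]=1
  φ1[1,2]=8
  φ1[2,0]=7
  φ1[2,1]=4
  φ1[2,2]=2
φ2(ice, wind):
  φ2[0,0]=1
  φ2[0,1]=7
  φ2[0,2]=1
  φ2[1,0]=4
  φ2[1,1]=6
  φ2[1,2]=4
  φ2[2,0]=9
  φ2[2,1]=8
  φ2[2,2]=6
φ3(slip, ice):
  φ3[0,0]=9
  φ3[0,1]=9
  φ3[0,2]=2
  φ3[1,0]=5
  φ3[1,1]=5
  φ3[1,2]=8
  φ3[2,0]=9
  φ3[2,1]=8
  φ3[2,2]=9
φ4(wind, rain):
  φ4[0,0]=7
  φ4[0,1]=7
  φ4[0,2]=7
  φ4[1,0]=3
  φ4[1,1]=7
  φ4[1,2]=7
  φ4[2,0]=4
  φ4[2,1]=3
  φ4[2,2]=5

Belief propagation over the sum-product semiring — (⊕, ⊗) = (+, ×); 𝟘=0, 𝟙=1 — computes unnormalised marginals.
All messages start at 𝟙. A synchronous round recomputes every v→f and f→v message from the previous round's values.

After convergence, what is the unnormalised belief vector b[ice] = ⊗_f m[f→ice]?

init: all messages = 𝟙 over 3 values
r1 m[φ0→cld] = [13, 16, 12]
r1 m[φ0→snow] = [19, 10, 12]
r1 m[φ1→snow] = [16, 16, 13]
r1 m[φ1→ice] = [21, 13, 11]
r1 m[φ2→ice] = [9, 14, 23]
r1 m[φ2→wind] = [14, 21, 11]
r1 m[φ3→slip] = [20, 18, 26]
r1 m[φ3→ice] = [23, 22, 19]
r1 m[φ4→wind] = [21, 17, 12]
r1 m[φ4→rain] = [14, 17, 19]
r1 m[cld→φ0] = [1, 1, 1]
r1 m[snow→φ0] = [1, 1, 1]
r1 m[snow→φ1] = [1, 1, 1]
r1 m[slip→φ3] = [1, 1, 1]
r1 m[ice→φ1] = [1, 1, 1]
r1 m[ice→φ2] = [1, 1, 1]
r1 m[ice→φ3] = [1, 1, 1]
r1 m[wind→φ2] = [1, 1, 1]
r1 m[wind→φ4] = [1, 1, 1]
r1 m[rain→φ4] = [1, 1, 1]
r2 m[φ0→cld] = [13, 16, 12]
r2 m[φ0→snow] = [19, 10, 12]
r2 m[φ1→snow] = [16, 16, 13]
r2 m[φ1→ice] = [21, 13, 11]
r2 m[φ2→ice] = [9, 14, 23]
r2 m[φ2→wind] = [14, 21, 11]
r2 m[φ3→slip] = [20, 18, 26]
r2 m[φ3→ice] = [23, 22, 19]
r2 m[φ4→wind] = [21, 17, 12]
r2 m[φ4→rain] = [14, 17, 19]
r2 m[cld→φ0] = [1, 1, 1]
r2 m[snow→φ0] = [16, 16, 13]
r2 m[snow→φ1] = [19, 10, 12]
r2 m[slip→φ3] = [1, 1, 1]
r2 m[ice→φ1] = [207, 308, 437]
r2 m[ice→φ2] = [483, 286, 209]
r2 m[ice→φ3] = [189, 182, 253]
r2 m[wind→φ2] = [21, 17, 12]
r2 m[wind→φ4] = [14, 21, 11]
r2 m[rain→φ4] = [1, 1, 1]
r3 m[φ0→cld] = [190, 241, 189]
r3 m[φ0→snow] = [19, 10, 12]
r3 m[φ1→snow] = [4350, 5253, 3555]
r3 m[φ1→ice] = [287, 210, 123]
r3 m[φ2→ice] = [152, 234, 397]
r3 m[φ2→wind] = [3508, 6769, 2881]
r3 m[φ3→slip] = [3845, 3879, 5434]
r3 m[φ3→ice] = [23, 22, 19]
r3 m[φ4→wind] = [21, 17, 12]
r3 m[φ4→rain] = [205, 278, 300]
r3 m[cld→φ0] = [1, 1, 1]
r3 m[snow→φ0] = [16, 16, 13]
r3 m[snow→φ1] = [19, 10, 12]
r3 m[slip→φ3] = [1, 1, 1]
r3 m[ice→φ1] = [207, 308, 437]
r3 m[ice→φ2] = [483, 286, 209]
r3 m[ice→φ3] = [189, 182, 253]
r3 m[wind→φ2] = [21, 17, 12]
r3 m[wind→φ4] = [14, 21, 11]
r3 m[rain→φ4] = [1, 1, 1]
r4 m[φ0→cld] = [190, 241, 189]
r4 m[φ0→snow] = [19, 10, 12]
r4 m[φ1→snow] = [4350, 5253, 3555]
r4 m[φ1→ice] = [287, 210, 123]
r4 m[φ2→ice] = [152, 234, 397]
r4 m[φ2→wind] = [3508, 6769, 2881]
r4 m[φ3→slip] = [3845, 3879, 5434]
r4 m[φ3→ice] = [23, 22, 19]
r4 m[φ4→wind] = [21, 17, 12]
r4 m[φ4→rain] = [205, 278, 300]
r4 m[cld→φ0] = [1, 1, 1]
r4 m[snow→φ0] = [4350, 5253, 3555]
r4 m[snow→φ1] = [19, 10, 12]
r4 m[slip→φ3] = [1, 1, 1]
r4 m[ice→φ1] = [3496, 5148, 7543]
r4 m[ice→φ2] = [6601, 4620, 2337]
r4 m[ice→φ3] = [43624, 49140, 48831]
r4 m[wind→φ2] = [21, 17, 12]
r4 m[wind→φ4] = [3508, 6769, 2881]
r4 m[rain→φ4] = [1, 1, 1]
r5 m[φ0→cld] = [52683, 71043, 54114]
r5 m[φ0→snow] = [19, 10, 12]
r5 m[φ1→snow] = [73199, 89964, 60150]
r5 m[φ1→ice] = [287, 210, 123]
r5 m[φ2→ice] = [152, 234, 397]
r5 m[φ2→wind] = [46114, 92623, 39103]
r5 m[φ3→slip] = [932538, 854468, 1225215]
r5 m[φ3→ice] = [23, 22, 19]
r5 m[φ4→wind] = [21, 17, 12]
r5 m[φ4→rain] = [56387, 80582, 86344]
r5 m[cld→φ0] = [1, 1, 1]
r5 m[snow→φ0] = [4350, 5253, 3555]
r5 m[snow→φ1] = [19, 10, 12]
r5 m[slip→φ3] = [1, 1, 1]
r5 m[ice→φ1] = [3496, 5148, 7543]
r5 m[ice→φ2] = [6601, 4620, 2337]
r5 m[ice→φ3] = [43624, 49140, 48831]
r5 m[wind→φ2] = [21, 17, 12]
r5 m[wind→φ4] = [3508, 6769, 2881]
r5 m[rain→φ4] = [1, 1, 1]
r6 m[φ0→cld] = [52683, 71043, 54114]
r6 m[φ0→snow] = [19, 10, 12]
r6 m[φ1→snow] = [73199, 89964, 60150]
r6 m[φ1→ice] = [287, 210, 123]
r6 m[φ2→ice] = [152, 234, 397]
r6 m[φ2→wind] = [46114, 92623, 39103]
r6 m[φ3→slip] = [932538, 854468, 1225215]
r6 m[φ3→ice] = [23, 22, 19]
r6 m[φ4→wind] = [21, 17, 12]
r6 m[φ4→rain] = [56387, 80582, 86344]
r6 m[cld→φ0] = [1, 1, 1]
r6 m[snow→φ0] = [73199, 89964, 60150]
r6 m[snow→φ1] = [19, 10, 12]
r6 m[slip→φ3] = [1, 1, 1]
r6 m[ice→φ1] = [3496, 5148, 7543]
r6 m[ice→φ2] = [6601, 4620, 2337]
r6 m[ice→φ3] = [43624, 49140, 48831]
r6 m[wind→φ2] = [21, 17, 12]
r6 m[wind→φ4] = [46114, 92623, 39103]
r6 m[rain→φ4] = [1, 1, 1]
r7 m[φ0→cld] = [890058, 1206529, 915634]
r7 m[φ0→snow] = [19, 10, 12]
r7 m[φ1→snow] = [73199, 89964, 60150]
r7 m[φ1→ice] = [287, 210, 123]
r7 m[φ2→ice] = [152, 234, 397]
r7 m[φ2→wind] = [46114, 92623, 39103]
r7 m[φ3→slip] = [932538, 854468, 1225215]
r7 m[φ3→ice] = [23, 22, 19]
r7 m[φ4→wind] = [21, 17, 12]
r7 m[φ4→rain] = [757079, 1088468, 1166674]
r7 m[cld→φ0] = [1, 1, 1]
r7 m[snow→φ0] = [73199, 89964, 60150]
r7 m[snow→φ1] = [19, 10, 12]
r7 m[slip→φ3] = [1, 1, 1]
r7 m[ice→φ1] = [3496, 5148, 7543]
r7 m[ice→φ2] = [6601, 4620, 2337]
r7 m[ice→φ3] = [43624, 49140, 48831]
r7 m[wind→φ2] = [21, 17, 12]
r7 m[wind→φ4] = [46114, 92623, 39103]
r7 m[rain→φ4] = [1, 1, 1]
r8 m[φ0→cld] = [890058, 1206529, 915634]
r8 m[φ0→snow] = [19, 10, 12]
r8 m[φ1→snow] = [73199, 89964, 60150]
r8 m[φ1→ice] = [287, 210, 123]
r8 m[φ2→ice] = [152, 234, 397]
r8 m[φ2→wind] = [46114, 92623, 39103]
r8 m[φ3→slip] = [932538, 854468, 1225215]
r8 m[φ3→ice] = [23, 22, 19]
r8 m[φ4→wind] = [21, 17, 12]
r8 m[φ4→rain] = [757079, 1088468, 1166674]
r8 m[cld→φ0] = [1, 1, 1]
r8 m[snow→φ0] = [73199, 89964, 60150]
r8 m[snow→φ1] = [19, 10, 12]
r8 m[slip→φ3] = [1, 1, 1]
r8 m[ice→φ1] = [3496, 5148, 7543]
r8 m[ice→φ2] = [6601, 4620, 2337]
r8 m[ice→φ3] = [43624, 49140, 48831]
r8 m[wind→φ2] = [21, 17, 12]
r8 m[wind→φ4] = [46114, 92623, 39103]
r8 m[rain→φ4] = [1, 1, 1]
fixed point reached at round 8
b[ice] = ⊗ incoming = [1003352, 1081080, 927789]

b[ice] = [1003352, 1081080, 927789]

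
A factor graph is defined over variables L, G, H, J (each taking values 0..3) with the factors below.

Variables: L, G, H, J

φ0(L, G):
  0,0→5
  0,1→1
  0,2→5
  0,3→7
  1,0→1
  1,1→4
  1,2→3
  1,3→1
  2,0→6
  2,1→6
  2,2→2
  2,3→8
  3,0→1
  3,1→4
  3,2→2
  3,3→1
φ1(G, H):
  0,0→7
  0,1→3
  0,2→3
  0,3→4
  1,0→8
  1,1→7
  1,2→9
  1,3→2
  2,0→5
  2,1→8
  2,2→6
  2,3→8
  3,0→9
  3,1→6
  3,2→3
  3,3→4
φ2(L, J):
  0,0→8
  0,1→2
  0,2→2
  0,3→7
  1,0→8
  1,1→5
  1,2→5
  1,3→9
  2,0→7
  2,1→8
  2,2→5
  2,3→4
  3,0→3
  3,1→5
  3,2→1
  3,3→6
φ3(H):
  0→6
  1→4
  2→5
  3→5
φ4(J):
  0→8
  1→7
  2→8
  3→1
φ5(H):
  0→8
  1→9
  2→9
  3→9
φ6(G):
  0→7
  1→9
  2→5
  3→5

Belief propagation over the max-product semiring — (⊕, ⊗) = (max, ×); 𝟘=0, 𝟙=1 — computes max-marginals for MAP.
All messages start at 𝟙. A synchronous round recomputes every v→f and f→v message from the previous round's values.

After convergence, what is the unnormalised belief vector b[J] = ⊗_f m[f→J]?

init: all messages = 𝟙 over 4 values
r1 m[φ0→L] = [7, 4, 8, 4]
r1 m[φ0→G] = [6, 6, 5, 8]
r1 m[φ1→G] = [7, 9, 8, 9]
r1 m[φ1→H] = [9, 8, 9, 8]
r1 m[φ2→L] = [8, 9, 8, 6]
r1 m[φ2→J] = [8, 8, 5, 9]
r1 m[φ3→H] = [6, 4, 5, 5]
r1 m[φ4→J] = [8, 7, 8, 1]
r1 m[φ5→H] = [8, 9, 9, 9]
r1 m[φ6→G] = [7, 9, 5, 5]
r1 m[L→φ0] = [1, 1, 1, 1]
r1 m[L→φ2] = [1, 1, 1, 1]
r1 m[G→φ0] = [1, 1, 1, 1]
r1 m[G→φ1] = [1, 1, 1, 1]
r1 m[G→φ6] = [1, 1, 1, 1]
r1 m[H→φ1] = [1, 1, 1, 1]
r1 m[H→φ3] = [1, 1, 1, 1]
r1 m[H→φ5] = [1, 1, 1, 1]
r1 m[J→φ2] = [1, 1, 1, 1]
r1 m[J→φ4] = [1, 1, 1, 1]
r2 m[φ0→L] = [7, 4, 8, 4]
r2 m[φ0→G] = [6, 6, 5, 8]
r2 m[φ1→G] = [7, 9, 8, 9]
r2 m[φ1→H] = [9, 8, 9, 8]
r2 m[φ2→L] = [8, 9, 8, 6]
r2 m[φ2→J] = [8, 8, 5, 9]
r2 m[φ3→H] = [6, 4, 5, 5]
r2 m[φ4→J] = [8, 7, 8, 1]
r2 m[φ5→H] = [8, 9, 9, 9]
r2 m[φ6→G] = [7, 9, 5, 5]
r2 m[L→φ0] = [8, 9, 8, 6]
r2 m[L→φ2] = [7, 4, 8, 4]
r2 m[G→φ0] = [49, 81, 40, 45]
r2 m[G→φ1] = [42, 54, 25, 40]
r2 m[G→φ6] = [42, 54, 40, 72]
r2 m[H→φ1] = [48, 36, 45, 45]
r2 m[H→φ3] = [72, 72, 81, 72]
r2 m[H→φ5] = [54, 32, 45, 40]
r2 m[J→φ2] = [8, 7, 8, 1]
r2 m[J→φ4] = [8, 8, 5, 9]
r3 m[φ0→L] = [315, 324, 486, 324]
r3 m[φ0→G] = [48, 48, 40, 64]
r3 m[φ1→G] = [336, 405, 360, 432]
r3 m[φ1→H] = [432, 378, 486, 200]
r3 m[φ2→L] = [64, 64, 56, 35]
r3 m[φ2→J] = [56, 64, 40, 49]
r3 m[φ3→H] = [6, 4, 5, 5]
r3 m[φ4→J] = [8, 7, 8, 1]
r3 m[φ5→H] = [8, 9, 9, 9]
r3 m[φ6→G] = [7, 9, 5, 5]
r3 m[L→φ0] = [8, 9, 8, 6]
r3 m[L→φ2] = [7, 4, 8, 4]
r3 m[G→φ0] = [49, 81, 40, 45]
r3 m[G→φ1] = [42, 54, 25, 40]
r3 m[G→φ6] = [42, 54, 40, 72]
r3 m[H→φ1] = [48, 36, 45, 45]
r3 m[H→φ3] = [72, 72, 81, 72]
r3 m[H→φ5] = [54, 32, 45, 40]
r3 m[J→φ2] = [8, 7, 8, 1]
r3 m[J→φ4] = [8, 8, 5, 9]
r4 m[φ0→L] = [315, 324, 486, 324]
r4 m[φ0→G] = [48, 48, 40, 64]
r4 m[φ1→G] = [336, 405, 360, 432]
r4 m[φ1→H] = [432, 378, 486, 200]
r4 m[φ2→L] = [64, 64, 56, 35]
r4 m[φ2→J] = [56, 64, 40, 49]
r4 m[φ3→H] = [6, 4, 5, 5]
r4 m[φ4→J] = [8, 7, 8, 1]
r4 m[φ5→H] = [8, 9, 9, 9]
r4 m[φ6→G] = [7, 9, 5, 5]
r4 m[L→φ0] = [64, 64, 56, 35]
r4 m[L→φ2] = [315, 324, 486, 324]
r4 m[G→φ0] = [2352, 3645, 1800, 2160]
r4 m[G→φ1] = [336, 432, 200, 320]
r4 m[G→φ6] = [16128, 19440, 14400, 27648]
r4 m[H→φ1] = [48, 36, 45, 45]
r4 m[H→φ3] = [3456, 3402, 4374, 1800]
r4 m[H→φ5] = [2592, 1512, 2430, 1000]
r4 m[J→φ2] = [8, 7, 8, 1]
r4 m[J→φ4] = [56, 64, 40, 49]
r5 m[φ0→L] = [15120, 14580, 21870, 14580]
r5 m[φ0→G] = [336, 336, 320, 448]
r5 m[φ1→G] = [336, 405, 360, 432]
r5 m[φ1→H] = [3456, 3024, 3888, 1600]
r5 m[φ2→L] = [64, 64, 56, 35]
r5 m[φ2→J] = [3402, 3888, 2430, 2916]
r5 m[φ3→H] = [6, 4, 5, 5]
r5 m[φ4→J] = [8, 7, 8, 1]
r5 m[φ5→H] = [8, 9, 9, 9]
r5 m[φ6→G] = [7, 9, 5, 5]
r5 m[L→φ0] = [64, 64, 56, 35]
r5 m[L→φ2] = [315, 324, 486, 324]
r5 m[G→φ0] = [2352, 3645, 1800, 2160]
r5 m[G→φ1] = [336, 432, 200, 320]
r5 m[G→φ6] = [16128, 19440, 14400, 27648]
r5 m[H→φ1] = [48, 36, 45, 45]
r5 m[H→φ3] = [3456, 3402, 4374, 1800]
r5 m[H→φ5] = [2592, 1512, 2430, 1000]
r5 m[J→φ2] = [8, 7, 8, 1]
r5 m[J→φ4] = [56, 64, 40, 49]
r6 m[φ0→L] = [15120, 14580, 21870, 14580]
r6 m[φ0→G] = [336, 336, 320, 448]
r6 m[φ1→G] = [336, 405, 360, 432]
r6 m[φ1→H] = [3456, 3024, 3888, 1600]
r6 m[φ2→L] = [64, 64, 56, 35]
r6 m[φ2→J] = [3402, 3888, 2430, 2916]
r6 m[φ3→H] = [6, 4, 5, 5]
r6 m[φ4→J] = [8, 7, 8, 1]
r6 m[φ5→H] = [8, 9, 9, 9]
r6 m[φ6→G] = [7, 9, 5, 5]
r6 m[L→φ0] = [64, 64, 56, 35]
r6 m[L→φ2] = [15120, 14580, 21870, 14580]
r6 m[G→φ0] = [2352, 3645, 1800, 2160]
r6 m[G→φ1] = [2352, 3024, 1600, 2240]
r6 m[G→φ6] = [112896, 136080, 115200, 193536]
r6 m[H→φ1] = [48, 36, 45, 45]
r6 m[H→φ3] = [27648, 27216, 34992, 14400]
r6 m[H→φ5] = [20736, 12096, 19440, 8000]
r6 m[J→φ2] = [8, 7, 8, 1]
r6 m[J→φ4] = [3402, 3888, 2430, 2916]
r7 m[φ0→L] = [15120, 14580, 21870, 14580]
r7 m[φ0→G] = [336, 336, 320, 448]
r7 m[φ1→G] = [336, 405, 360, 432]
r7 m[φ1→H] = [24192, 21168, 27216, 12800]
r7 m[φ2→L] = [64, 64, 56, 35]
r7 m[φ2→J] = [153090, 174960, 109350, 131220]
r7 m[φ3→H] = [6, 4, 5, 5]
r7 m[φ4→J] = [8, 7, 8, 1]
r7 m[φ5→H] = [8, 9, 9, 9]
r7 m[φ6→G] = [7, 9, 5, 5]
r7 m[L→φ0] = [64, 64, 56, 35]
r7 m[L→φ2] = [15120, 14580, 21870, 14580]
r7 m[G→φ0] = [2352, 3645, 1800, 2160]
r7 m[G→φ1] = [2352, 3024, 1600, 2240]
r7 m[G→φ6] = [112896, 136080, 115200, 193536]
r7 m[H→φ1] = [48, 36, 45, 45]
r7 m[H→φ3] = [27648, 27216, 34992, 14400]
r7 m[H→φ5] = [20736, 12096, 19440, 8000]
r7 m[J→φ2] = [8, 7, 8, 1]
r7 m[J→φ4] = [3402, 3888, 2430, 2916]
r8 m[φ0→L] = [15120, 14580, 21870, 14580]
r8 m[φ0→G] = [336, 336, 320, 448]
r8 m[φ1→G] = [336, 405, 360, 432]
r8 m[φ1→H] = [24192, 21168, 27216, 12800]
r8 m[φ2→L] = [64, 64, 56, 35]
r8 m[φ2→J] = [153090, 174960, 109350, 131220]
r8 m[φ3→H] = [6, 4, 5, 5]
r8 m[φ4→J] = [8, 7, 8, 1]
r8 m[φ5→H] = [8, 9, 9, 9]
r8 m[φ6→G] = [7, 9, 5, 5]
r8 m[L→φ0] = [64, 64, 56, 35]
r8 m[L→φ2] = [15120, 14580, 21870, 14580]
r8 m[G→φ0] = [2352, 3645, 1800, 2160]
r8 m[G→φ1] = [2352, 3024, 1600, 2240]
r8 m[G→φ6] = [112896, 136080, 115200, 193536]
r8 m[H→φ1] = [48, 36, 45, 45]
r8 m[H→φ3] = [193536, 190512, 244944, 115200]
r8 m[H→φ5] = [145152, 84672, 136080, 64000]
r8 m[J→φ2] = [8, 7, 8, 1]
r8 m[J→φ4] = [153090, 174960, 109350, 131220]
r9 m[φ0→L] = [15120, 14580, 21870, 14580]
r9 m[φ0→G] = [336, 336, 320, 448]
r9 m[φ1→G] = [336, 405, 360, 432]
r9 m[φ1→H] = [24192, 21168, 27216, 12800]
r9 m[φ2→L] = [64, 64, 56, 35]
r9 m[φ2→J] = [153090, 174960, 109350, 131220]
r9 m[φ3→H] = [6, 4, 5, 5]
r9 m[φ4→J] = [8, 7, 8, 1]
r9 m[φ5→H] = [8, 9, 9, 9]
r9 m[φ6→G] = [7, 9, 5, 5]
r9 m[L→φ0] = [64, 64, 56, 35]
r9 m[L→φ2] = [15120, 14580, 21870, 14580]
r9 m[G→φ0] = [2352, 3645, 1800, 2160]
r9 m[G→φ1] = [2352, 3024, 1600, 2240]
r9 m[G→φ6] = [112896, 136080, 115200, 193536]
r9 m[H→φ1] = [48, 36, 45, 45]
r9 m[H→φ3] = [193536, 190512, 244944, 115200]
r9 m[H→φ5] = [145152, 84672, 136080, 64000]
r9 m[J→φ2] = [8, 7, 8, 1]
r9 m[J→φ4] = [153090, 174960, 109350, 131220]
fixed point reached at round 9
b[J] = ⊗ incoming = [1224720, 1224720, 874800, 131220]

b[J] = [1224720, 1224720, 874800, 131220]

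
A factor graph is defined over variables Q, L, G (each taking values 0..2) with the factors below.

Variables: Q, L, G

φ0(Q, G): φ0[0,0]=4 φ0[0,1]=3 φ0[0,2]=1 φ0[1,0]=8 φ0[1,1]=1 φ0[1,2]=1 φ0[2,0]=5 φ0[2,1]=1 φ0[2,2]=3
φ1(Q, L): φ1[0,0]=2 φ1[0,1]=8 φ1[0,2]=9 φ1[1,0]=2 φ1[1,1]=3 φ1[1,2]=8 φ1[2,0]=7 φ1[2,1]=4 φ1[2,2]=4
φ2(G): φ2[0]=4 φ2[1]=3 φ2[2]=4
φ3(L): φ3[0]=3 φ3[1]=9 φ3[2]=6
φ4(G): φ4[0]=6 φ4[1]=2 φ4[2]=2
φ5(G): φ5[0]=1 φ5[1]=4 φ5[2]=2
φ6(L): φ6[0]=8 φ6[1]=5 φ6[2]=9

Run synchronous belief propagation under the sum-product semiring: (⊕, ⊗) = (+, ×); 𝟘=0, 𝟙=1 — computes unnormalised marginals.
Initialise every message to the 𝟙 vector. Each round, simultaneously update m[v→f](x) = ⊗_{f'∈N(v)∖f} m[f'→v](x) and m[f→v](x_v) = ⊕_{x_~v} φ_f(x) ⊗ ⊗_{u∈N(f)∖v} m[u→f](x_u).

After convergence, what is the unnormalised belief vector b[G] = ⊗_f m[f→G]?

init: all messages = 𝟙 over 3 values
r1 m[φ0→Q] = [8, 10, 9]
r1 m[φ0→G] = [17, 5, 5]
r1 m[φ1→Q] = [19, 13, 15]
r1 m[φ1→L] = [11, 15, 21]
r1 m[φ2→G] = [4, 3, 4]
r1 m[φ3→L] = [3, 9, 6]
r1 m[φ4→G] = [6, 2, 2]
r1 m[φ5→G] = [1, 4, 2]
r1 m[φ6→L] = [8, 5, 9]
r1 m[Q→φ0] = [1, 1, 1]
r1 m[Q→φ1] = [1, 1, 1]
r1 m[L→φ1] = [1, 1, 1]
r1 m[L→φ3] = [1, 1, 1]
r1 m[L→φ6] = [1, 1, 1]
r1 m[G→φ0] = [1, 1, 1]
r1 m[G→φ2] = [1, 1, 1]
r1 m[G→φ4] = [1, 1, 1]
r1 m[G→φ5] = [1, 1, 1]
r2 m[φ0→Q] = [8, 10, 9]
r2 m[φ0→G] = [17, 5, 5]
r2 m[φ1→Q] = [19, 13, 15]
r2 m[φ1→L] = [11, 15, 21]
r2 m[φ2→G] = [4, 3, 4]
r2 m[φ3→L] = [3, 9, 6]
r2 m[φ4→G] = [6, 2, 2]
r2 m[φ5→G] = [1, 4, 2]
r2 m[φ6→L] = [8, 5, 9]
r2 m[Q→φ0] = [19, 13, 15]
r2 m[Q→φ1] = [8, 10, 9]
r2 m[L→φ1] = [24, 45, 54]
r2 m[L→φ3] = [88, 75, 189]
r2 m[L→φ6] = [33, 135, 126]
r2 m[G→φ0] = [24, 24, 16]
r2 m[G→φ2] = [102, 40, 20]
r2 m[G→φ4] = [68, 60, 40]
r2 m[G→φ5] = [408, 30, 40]
r3 m[φ0→Q] = [184, 232, 192]
r3 m[φ0→G] = [255, 85, 77]
r3 m[φ1→Q] = [894, 615, 564]
r3 m[φ1→L] = [99, 130, 188]
r3 m[φ2→G] = [4, 3, 4]
r3 m[φ3→L] = [3, 9, 6]
r3 m[φ4→G] = [6, 2, 2]
r3 m[φ5→G] = [1, 4, 2]
r3 m[φ6→L] = [8, 5, 9]
r3 m[Q→φ0] = [19, 13, 15]
r3 m[Q→φ1] = [8, 10, 9]
r3 m[L→φ1] = [24, 45, 54]
r3 m[L→φ3] = [88, 75, 189]
r3 m[L→φ6] = [33, 135, 126]
r3 m[G→φ0] = [24, 24, 16]
r3 m[G→φ2] = [102, 40, 20]
r3 m[G→φ4] = [68, 60, 40]
r3 m[G→φ5] = [408, 30, 40]
r4 m[φ0→Q] = [184, 232, 192]
r4 m[φ0→G] = [255, 85, 77]
r4 m[φ1→Q] = [894, 615, 564]
r4 m[φ1→L] = [99, 130, 188]
r4 m[φ2→G] = [4, 3, 4]
r4 m[φ3→L] = [3, 9, 6]
r4 m[φ4→G] = [6, 2, 2]
r4 m[φ5→G] = [1, 4, 2]
r4 m[φ6→L] = [8, 5, 9]
r4 m[Q→φ0] = [894, 615, 564]
r4 m[Q→φ1] = [184, 232, 192]
r4 m[L→φ1] = [24, 45, 54]
r4 m[L→φ3] = [792, 650, 1692]
r4 m[L→φ6] = [297, 1170, 1128]
r4 m[G→φ0] = [24, 24, 16]
r4 m[G→φ2] = [1530, 680, 308]
r4 m[G→φ4] = [1020, 1020, 616]
r4 m[G→φ5] = [6120, 510, 616]
r5 m[φ0→Q] = [184, 232, 192]
r5 m[φ0→G] = [11316, 3861, 3201]
r5 m[φ1→Q] = [894, 615, 564]
r5 m[φ1→L] = [2176, 2936, 4280]
r5 m[φ2→G] = [4, 3, 4]
r5 m[φ3→L] = [3, 9, 6]
r5 m[φ4→G] = [6, 2, 2]
r5 m[φ5→G] = [1, 4, 2]
r5 m[φ6→L] = [8, 5, 9]
r5 m[Q→φ0] = [894, 615, 564]
r5 m[Q→φ1] = [184, 232, 192]
r5 m[L→φ1] = [24, 45, 54]
r5 m[L→φ3] = [792, 650, 1692]
r5 m[L→φ6] = [297, 1170, 1128]
r5 m[G→φ0] = [24, 24, 16]
r5 m[G→φ2] = [1530, 680, 308]
r5 m[G→φ4] = [1020, 1020, 616]
r5 m[G→φ5] = [6120, 510, 616]
r6 m[φ0→Q] = [184, 232, 192]
r6 m[φ0→G] = [11316, 3861, 3201]
r6 m[φ1→Q] = [894, 615, 564]
r6 m[φ1→L] = [2176, 2936, 4280]
r6 m[φ2→G] = [4, 3, 4]
r6 m[φ3→L] = [3, 9, 6]
r6 m[φ4→G] = [6, 2, 2]
r6 m[φ5→G] = [1, 4, 2]
r6 m[φ6→L] = [8, 5, 9]
r6 m[Q→φ0] = [894, 615, 564]
r6 m[Q→φ1] = [184, 232, 192]
r6 m[L→φ1] = [24, 45, 54]
r6 m[L→φ3] = [17408, 14680, 38520]
r6 m[L→φ6] = [6528, 26424, 25680]
r6 m[G→φ0] = [24, 24, 16]
r6 m[G→φ2] = [67896, 30888, 12804]
r6 m[G→φ4] = [45264, 46332, 25608]
r6 m[G→φ5] = [271584, 23166, 25608]
r7 m[φ0→Q] = [184, 232, 192]
r7 m[φ0→G] = [11316, 3861, 3201]
r7 m[φ1→Q] = [894, 615, 564]
r7 m[φ1→L] = [2176, 2936, 4280]
r7 m[φ2→G] = [4, 3, 4]
r7 m[φ3→L] = [3, 9, 6]
r7 m[φ4→G] = [6, 2, 2]
r7 m[φ5→G] = [1, 4, 2]
r7 m[φ6→L] = [8, 5, 9]
r7 m[Q→φ0] = [894, 615, 564]
r7 m[Q→φ1] = [184, 232, 192]
r7 m[L→φ1] = [24, 45, 54]
r7 m[L→φ3] = [17408, 14680, 38520]
r7 m[L→φ6] = [6528, 26424, 25680]
r7 m[G→φ0] = [24, 24, 16]
r7 m[G→φ2] = [67896, 30888, 12804]
r7 m[G→φ4] = [45264, 46332, 25608]
r7 m[G→φ5] = [271584, 23166, 25608]
fixed point reached at round 7
b[G] = ⊗ incoming = [271584, 92664, 51216]

b[G] = [271584, 92664, 51216]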